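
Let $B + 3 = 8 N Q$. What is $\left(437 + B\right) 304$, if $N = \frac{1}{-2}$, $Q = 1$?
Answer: $130720$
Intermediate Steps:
$N = - \frac{1}{2} \approx -0.5$
$B = -7$ ($B = -3 + 8 \left(- \frac{1}{2}\right) 1 = -3 - 4 = -7$)
$\left(437 + B\right) 304 = \left(437 - 7\right) 304 = 430 \cdot 304 = 130720$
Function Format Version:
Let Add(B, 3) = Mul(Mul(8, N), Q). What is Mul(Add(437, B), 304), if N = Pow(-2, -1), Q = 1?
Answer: 130720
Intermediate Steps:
N = Rational(-1, 2) ≈ -0.50000
B = -7 (B = Add(-3, Mul(Mul(8, Rational(-1, 2)), 1)) = Add(-3, Mul(-4, 1)) = Add(-3, -4) = -7)
Mul(Add(437, B), 304) = Mul(Add(437, -7), 304) = Mul(430, 304) = 130720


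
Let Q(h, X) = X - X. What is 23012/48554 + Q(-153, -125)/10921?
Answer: 1046/2207 ≈ 0.47395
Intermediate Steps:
Q(h, X) = 0
23012/48554 + Q(-153, -125)/10921 = 23012/48554 + 0/10921 = 23012*(1/48554) + 0*(1/10921) = 1046/2207 + 0 = 1046/2207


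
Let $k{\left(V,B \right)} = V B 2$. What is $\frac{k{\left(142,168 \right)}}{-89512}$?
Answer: $- \frac{5964}{11189} \approx -0.53302$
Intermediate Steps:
$k{\left(V,B \right)} = 2 B V$ ($k{\left(V,B \right)} = B V 2 = 2 B V$)
$\frac{k{\left(142,168 \right)}}{-89512} = \frac{2 \cdot 168 \cdot 142}{-89512} = 47712 \left(- \frac{1}{89512}\right) = - \frac{5964}{11189}$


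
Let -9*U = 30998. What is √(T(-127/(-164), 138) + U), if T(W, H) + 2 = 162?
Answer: I*√29558/3 ≈ 57.308*I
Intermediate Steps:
T(W, H) = 160 (T(W, H) = -2 + 162 = 160)
U = -30998/9 (U = -⅑*30998 = -30998/9 ≈ -3444.2)
√(T(-127/(-164), 138) + U) = √(160 - 30998/9) = √(-29558/9) = I*√29558/3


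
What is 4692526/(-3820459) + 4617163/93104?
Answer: 17202788997113/355700014736 ≈ 48.363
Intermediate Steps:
4692526/(-3820459) + 4617163/93104 = 4692526*(-1/3820459) + 4617163*(1/93104) = -4692526/3820459 + 4617163/93104 = 17202788997113/355700014736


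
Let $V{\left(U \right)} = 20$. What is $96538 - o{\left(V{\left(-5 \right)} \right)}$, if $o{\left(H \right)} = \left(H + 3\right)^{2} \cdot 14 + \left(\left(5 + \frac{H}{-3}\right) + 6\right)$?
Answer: $\frac{267383}{3} \approx 89128.0$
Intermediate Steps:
$o{\left(H \right)} = 11 + 14 \left(3 + H\right)^{2} - \frac{H}{3}$ ($o{\left(H \right)} = \left(3 + H\right)^{2} \cdot 14 + \left(\left(5 + H \left(- \frac{1}{3}\right)\right) + 6\right) = 14 \left(3 + H\right)^{2} + \left(\left(5 - \frac{H}{3}\right) + 6\right) = 14 \left(3 + H\right)^{2} - \left(-11 + \frac{H}{3}\right) = 11 + 14 \left(3 + H\right)^{2} - \frac{H}{3}$)
$96538 - o{\left(V{\left(-5 \right)} \right)} = 96538 - \left(11 + 14 \left(3 + 20\right)^{2} - \frac{20}{3}\right) = 96538 - \left(11 + 14 \cdot 23^{2} - \frac{20}{3}\right) = 96538 - \left(11 + 14 \cdot 529 - \frac{20}{3}\right) = 96538 - \left(11 + 7406 - \frac{20}{3}\right) = 96538 - \frac{22231}{3} = \frac{267383}{3}$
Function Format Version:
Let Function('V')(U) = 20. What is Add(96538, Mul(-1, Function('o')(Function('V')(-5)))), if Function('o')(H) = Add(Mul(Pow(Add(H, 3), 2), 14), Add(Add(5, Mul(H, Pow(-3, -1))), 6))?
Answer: Rational(267383, 3) ≈ 89128.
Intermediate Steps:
Function('o')(H) = Add(11, Mul(14, Pow(Add(3, H), 2)), Mul(Rational(-1, 3), H)) (Function('o')(H) = Add(Mul(Pow(Add(3, H), 2), 14), Add(Add(5, Mul(H, Rational(-1, 3))), 6)) = Add(Mul(14, Pow(Add(3, H), 2)), Add(Add(5, Mul(Rational(-1, 3), H)), 6)) = Add(Mul(14, Pow(Add(3, H), 2)), Add(11, Mul(Rational(-1, 3), H))) = Add(11, Mul(14, Pow(Add(3, H), 2)), Mul(Rational(-1, 3), H)))
Add(96538, Mul(-1, Function('o')(Function('V')(-5)))) = Add(96538, Mul(-1, Add(11, Mul(14, Pow(Add(3, 20), 2)), Mul(Rational(-1, 3), 20)))) = Add(96538, Mul(-1, Add(11, Mul(14, Pow(23, 2)), Rational(-20, 3)))) = Add(96538, Mul(-1, Add(11, Mul(14, 529), Rational(-20, 3)))) = Add(96538, Mul(-1, Add(11, 7406, Rational(-20, 3)))) = Add(96538, Mul(-1, Rational(22231, 3))) = Add(96538, Rational(-22231, 3)) = Rational(267383, 3)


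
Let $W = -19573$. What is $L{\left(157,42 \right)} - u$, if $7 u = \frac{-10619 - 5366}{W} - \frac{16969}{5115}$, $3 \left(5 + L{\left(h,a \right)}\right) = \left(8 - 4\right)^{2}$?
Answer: $\frac{21042379}{30470055} \approx 0.69059$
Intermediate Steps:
$L{\left(h,a \right)} = \frac{1}{3}$ ($L{\left(h,a \right)} = -5 + \frac{\left(8 - 4\right)^{2}}{3} = -5 + \frac{4^{2}}{3} = -5 + \frac{1}{3} \cdot 16 = -5 + \frac{16}{3} = \frac{1}{3}$)
$u = - \frac{10885694}{30470055}$ ($u = \frac{\frac{-10619 - 5366}{-19573} - \frac{16969}{5115}}{7} = \frac{\left(-10619 - 5366\right) \left(- \frac{1}{19573}\right) - \frac{16969}{5115}}{7} = \frac{\left(-15985\right) \left(- \frac{1}{19573}\right) - \frac{16969}{5115}}{7} = \frac{\frac{695}{851} - \frac{16969}{5115}}{7} = \frac{1}{7} \left(- \frac{10885694}{4352865}\right) = - \frac{10885694}{30470055} \approx -0.35726$)
$L{\left(157,42 \right)} - u = \frac{1}{3} - - \frac{10885694}{30470055} = \frac{1}{3} + \frac{10885694}{30470055} = \frac{21042379}{30470055}$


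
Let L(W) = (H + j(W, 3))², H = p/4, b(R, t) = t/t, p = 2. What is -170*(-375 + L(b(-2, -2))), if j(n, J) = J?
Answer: 123335/2 ≈ 61668.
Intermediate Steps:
b(R, t) = 1
H = ½ (H = 2/4 = 2*(¼) = ½ ≈ 0.50000)
L(W) = 49/4 (L(W) = (½ + 3)² = (7/2)² = 49/4)
-170*(-375 + L(b(-2, -2))) = -170*(-375 + 49/4) = -170*(-1451/4) = 123335/2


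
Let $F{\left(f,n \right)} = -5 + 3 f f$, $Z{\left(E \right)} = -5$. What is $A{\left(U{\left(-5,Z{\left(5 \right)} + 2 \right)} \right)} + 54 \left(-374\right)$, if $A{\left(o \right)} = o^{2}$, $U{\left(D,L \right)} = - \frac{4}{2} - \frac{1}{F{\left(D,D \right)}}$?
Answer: $- \frac{98940519}{4900} \approx -20192.0$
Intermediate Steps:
$F{\left(f,n \right)} = -5 + 3 f^{2}$
$U{\left(D,L \right)} = -2 - \frac{1}{-5 + 3 D^{2}}$ ($U{\left(D,L \right)} = - \frac{4}{2} - \frac{1}{-5 + 3 D^{2}} = \left(-4\right) \frac{1}{2} - \frac{1}{-5 + 3 D^{2}} = -2 - \frac{1}{-5 + 3 D^{2}}$)
$A{\left(U{\left(-5,Z{\left(5 \right)} + 2 \right)} \right)} + 54 \left(-374\right) = \left(\frac{3 \left(3 - 2 \left(-5\right)^{2}\right)}{-5 + 3 \left(-5\right)^{2}}\right)^{2} + 54 \left(-374\right) = \left(\frac{3 \left(3 - 50\right)}{-5 + 3 \cdot 25}\right)^{2} - 20196 = \left(\frac{3 \left(3 - 50\right)}{-5 + 75}\right)^{2} - 20196 = \left(3 \cdot \frac{1}{70} \left(-47\right)\right)^{2} - 20196 = \left(- \frac{141}{70}\right)^{2} - 20196 = \frac{19881}{4900} - 20196 = - \frac{98940519}{4900}$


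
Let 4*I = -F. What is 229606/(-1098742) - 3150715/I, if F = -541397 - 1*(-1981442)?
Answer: 1351664862985/158223792339 ≈ 8.5427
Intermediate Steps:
F = 1440045 (F = -541397 + 1981442 = 1440045)
I = -1440045/4 (I = (-1*1440045)/4 = (1/4)*(-1440045) = -1440045/4 ≈ -3.6001e+5)
229606/(-1098742) - 3150715/I = 229606/(-1098742) - 3150715/(-1440045/4) = 229606*(-1/1098742) - 3150715*(-4/1440045) = -114803/549371 + 2520572/288009 = 1351664862985/158223792339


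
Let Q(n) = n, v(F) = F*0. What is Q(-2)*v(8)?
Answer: 0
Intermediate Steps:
v(F) = 0
Q(-2)*v(8) = -2*0 = 0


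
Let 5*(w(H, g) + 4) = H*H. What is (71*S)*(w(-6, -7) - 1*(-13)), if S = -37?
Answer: -212787/5 ≈ -42557.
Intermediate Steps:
w(H, g) = -4 + H**2/5 (w(H, g) = -4 + (H*H)/5 = -4 + H**2/5)
(71*S)*(w(-6, -7) - 1*(-13)) = (71*(-37))*((-4 + (1/5)*(-6)**2) - 1*(-13)) = -2627*((-4 + (1/5)*36) + 13) = -2627*((-4 + 36/5) + 13) = -2627*(16/5 + 13) = -2627*81/5 = -212787/5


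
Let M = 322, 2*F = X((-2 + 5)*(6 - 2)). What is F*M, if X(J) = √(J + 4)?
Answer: 644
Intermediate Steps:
X(J) = √(4 + J)
F = 2 (F = √(4 + (-2 + 5)*(6 - 2))/2 = √(4 + 3*4)/2 = √(4 + 12)/2 = √16/2 = (½)*4 = 2)
F*M = 2*322 = 644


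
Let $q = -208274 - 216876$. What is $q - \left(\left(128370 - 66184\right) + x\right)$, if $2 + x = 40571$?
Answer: $-527905$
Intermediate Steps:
$x = 40569$ ($x = -2 + 40571 = 40569$)
$q = -425150$ ($q = -208274 - 216876 = -425150$)
$q - \left(\left(128370 - 66184\right) + x\right) = -425150 - \left(\left(128370 - 66184\right) + 40569\right) = -425150 - \left(62186 + 40569\right) = -425150 - 102755 = -527905$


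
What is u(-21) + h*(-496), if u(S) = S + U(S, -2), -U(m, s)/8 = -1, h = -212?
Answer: 105139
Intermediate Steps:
U(m, s) = 8 (U(m, s) = -8*(-1) = 8)
u(S) = 8 + S (u(S) = S + 8 = 8 + S)
u(-21) + h*(-496) = (8 - 21) - 212*(-496) = -13 + 105152 = 105139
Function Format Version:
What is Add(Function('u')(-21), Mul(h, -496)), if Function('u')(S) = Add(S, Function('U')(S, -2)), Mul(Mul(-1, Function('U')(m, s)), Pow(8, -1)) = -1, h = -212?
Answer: 105139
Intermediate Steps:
Function('U')(m, s) = 8 (Function('U')(m, s) = Mul(-8, -1) = 8)
Function('u')(S) = Add(8, S) (Function('u')(S) = Add(S, 8) = Add(8, S))
Add(Function('u')(-21), Mul(h, -496)) = Add(Add(8, -21), Mul(-212, -496)) = Add(-13, 105152) = 105139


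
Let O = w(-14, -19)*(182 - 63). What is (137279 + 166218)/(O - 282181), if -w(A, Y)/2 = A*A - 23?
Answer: -303497/323355 ≈ -0.93859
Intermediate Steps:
w(A, Y) = 46 - 2*A² (w(A, Y) = -2*(A*A - 23) = -2*(A² - 23) = -2*(-23 + A²) = 46 - 2*A²)
O = -41174 (O = (46 - 2*(-14)²)*(182 - 63) = (46 - 2*196)*119 = (46 - 392)*119 = -346*119 = -41174)
(137279 + 166218)/(O - 282181) = (137279 + 166218)/(-41174 - 282181) = 303497/(-323355) = 303497*(-1/323355) = -303497/323355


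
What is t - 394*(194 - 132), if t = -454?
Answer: -24882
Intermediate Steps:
t - 394*(194 - 132) = -454 - 394*(194 - 132) = -454 - 394*62 = -454 - 24428 = -24882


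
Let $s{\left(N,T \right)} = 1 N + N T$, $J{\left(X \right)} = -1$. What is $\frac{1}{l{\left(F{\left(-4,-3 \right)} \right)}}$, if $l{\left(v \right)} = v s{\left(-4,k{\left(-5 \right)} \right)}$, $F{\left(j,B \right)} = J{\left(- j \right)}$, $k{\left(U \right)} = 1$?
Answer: $\frac{1}{8} \approx 0.125$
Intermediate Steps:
$s{\left(N,T \right)} = N + N T$
$F{\left(j,B \right)} = -1$
$l{\left(v \right)} = - 8 v$ ($l{\left(v \right)} = v \left(- 4 \left(1 + 1\right)\right) = v \left(\left(-4\right) 2\right) = v \left(-8\right) = - 8 v$)
$\frac{1}{l{\left(F{\left(-4,-3 \right)} \right)}} = \frac{1}{\left(-8\right) \left(-1\right)} = \frac{1}{8}$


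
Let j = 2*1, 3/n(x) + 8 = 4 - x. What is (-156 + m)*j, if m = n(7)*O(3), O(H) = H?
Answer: -3450/11 ≈ -313.64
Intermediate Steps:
n(x) = 3/(-4 - x) (n(x) = 3/(-8 + (4 - x)) = 3/(-4 - x))
j = 2
m = -9/11 (m = -3/(4 + 7)*3 = -3/11*3 = -9/11 ≈ -0.81818)
(-156 + m)*j = (-156 - 9/11)*2 = -1725/11*2 = -3450/11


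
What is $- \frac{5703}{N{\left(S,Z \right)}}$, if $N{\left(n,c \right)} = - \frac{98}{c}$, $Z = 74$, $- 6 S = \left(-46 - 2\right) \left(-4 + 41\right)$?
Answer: $\frac{211011}{49} \approx 4306.3$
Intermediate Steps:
$S = 296$ ($S = - \frac{\left(-46 - 2\right) \left(-4 + 41\right)}{6} = - \frac{\left(-48\right) 37}{6} = \left(- \frac{1}{6}\right) \left(-1776\right) = 296$)
$- \frac{5703}{N{\left(S,Z \right)}} = - \frac{5703}{\left(-98\right) \frac{1}{74}} = - \frac{5703}{- \frac{49}{37}} = \left(-5703\right) \left(- \frac{37}{49}\right) = \frac{211011}{49}$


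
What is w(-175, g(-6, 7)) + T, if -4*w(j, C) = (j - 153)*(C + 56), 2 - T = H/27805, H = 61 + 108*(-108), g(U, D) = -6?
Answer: 114067713/27805 ≈ 4102.4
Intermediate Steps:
H = -11603 (H = 61 - 11664 = -11603)
T = 67213/27805 (T = 2 - (-11603)/27805 = 2 - 1*(-11603/27805) = 2 + 11603/27805 = 67213/27805 ≈ 2.4173)
w(j, C) = -(-153 + j)*(56 + C)/4 (w(j, C) = -(j - 153)*(C + 56)/4 = -(-153 + j)*(56 + C)/4)
w(-175, g(-6, 7)) + T = (2142 - 14*(-175) + (153/4)*(-6) - 1/4*(-6)*(-175)) + 67213/27805 = (2142 + 2450 - 459/2 - 525/2) + 67213/27805 = 4100 + 67213/27805 = 114067713/27805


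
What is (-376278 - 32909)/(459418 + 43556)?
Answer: -409187/502974 ≈ -0.81353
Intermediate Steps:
(-376278 - 32909)/(459418 + 43556) = -409187/502974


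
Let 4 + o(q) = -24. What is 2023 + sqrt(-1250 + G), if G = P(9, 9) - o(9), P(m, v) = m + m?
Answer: 2023 + 2*I*sqrt(301) ≈ 2023.0 + 34.699*I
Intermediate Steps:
P(m, v) = 2*m
o(q) = -28 (o(q) = -4 - 24 = -28)
G = 46 (G = 2*9 - 1*(-28) = 18 + 28 = 46)
2023 + sqrt(-1250 + G) = 2023 + sqrt(-1250 + 46) = 2023 + sqrt(-1204) = 2023 + 2*I*sqrt(301)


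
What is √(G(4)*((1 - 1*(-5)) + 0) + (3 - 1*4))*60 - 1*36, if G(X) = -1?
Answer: -36 + 60*I*√7 ≈ -36.0 + 158.75*I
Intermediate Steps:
√(G(4)*((1 - 1*(-5)) + 0) + (3 - 1*4))*60 - 1*36 = √(-((1 - 1*(-5)) + 0) + (3 - 1*4))*60 - 1*36 = √(-((1 + 5) + 0) + (3 - 4))*60 - 36 = √(-(6 + 0) - 1)*60 - 36 = √(-1*6 - 1)*60 - 36 = √(-6 - 1)*60 - 36 = √(-7)*60 - 36 = (I*√7)*60 - 36 = 60*I*√7 - 36 = -36 + 60*I*√7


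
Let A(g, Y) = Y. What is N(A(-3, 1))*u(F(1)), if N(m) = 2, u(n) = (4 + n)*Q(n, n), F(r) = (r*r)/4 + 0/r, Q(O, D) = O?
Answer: 17/8 ≈ 2.1250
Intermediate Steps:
F(r) = r**2/4 (F(r) = r**2*(1/4) + 0 = r**2/4 + 0 = r**2/4)
u(n) = n*(4 + n) (u(n) = (4 + n)*n = n*(4 + n))
N(A(-3, 1))*u(F(1)) = 2*(((1/4)*1**2)*(4 + (1/4)*1**2)) = 2*(((1/4)*1)*(4 + (1/4)*1)) = 2*((4 + 1/4)/4) = 2*((1/4)*(17/4)) = 2*(17/16) = 17/8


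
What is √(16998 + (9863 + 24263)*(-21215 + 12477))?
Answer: I*√298175990 ≈ 17268.0*I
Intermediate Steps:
√(16998 + (9863 + 24263)*(-21215 + 12477)) = √(16998 + 34126*(-8738)) = √(16998 - 298192988) = √(-298175990) = I*√298175990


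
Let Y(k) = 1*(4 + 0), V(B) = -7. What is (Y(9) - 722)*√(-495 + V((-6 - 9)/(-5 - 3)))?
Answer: -718*I*√502 ≈ -16087.0*I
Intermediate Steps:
Y(k) = 4 (Y(k) = 1*4 = 4)
(Y(9) - 722)*√(-495 + V((-6 - 9)/(-5 - 3))) = (4 - 722)*√(-495 - 7) = -718*I*√502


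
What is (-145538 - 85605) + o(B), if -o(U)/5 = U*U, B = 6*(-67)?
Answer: -1039163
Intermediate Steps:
B = -402
o(U) = -5*U² (o(U) = -5*U*U = -5*U²)
(-145538 - 85605) + o(B) = (-145538 - 85605) - 5*(-402)² = -231143 - 5*161604 = -231143 - 808020 = -1039163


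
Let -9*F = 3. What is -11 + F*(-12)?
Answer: -7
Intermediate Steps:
F = -⅓ (F = -⅑*3 = -⅓ ≈ -0.33333)
-11 + F*(-12) = -11 - ⅓*(-12) = -11 + 4 = -7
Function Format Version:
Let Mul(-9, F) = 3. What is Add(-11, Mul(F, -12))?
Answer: -7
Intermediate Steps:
F = Rational(-1, 3) (F = Mul(Rational(-1, 9), 3) = Rational(-1, 3) ≈ -0.33333)
Add(-11, Mul(F, -12)) = Add(-11, Mul(Rational(-1, 3), -12)) = Add(-11, 4) = -7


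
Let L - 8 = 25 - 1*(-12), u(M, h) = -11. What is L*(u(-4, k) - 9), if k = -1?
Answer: -900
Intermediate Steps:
L = 45 (L = 8 + (25 - 1*(-12)) = 8 + (25 + 12) = 8 + 37 = 45)
L*(u(-4, k) - 9) = 45*(-11 - 9) = 45*(-20) = -900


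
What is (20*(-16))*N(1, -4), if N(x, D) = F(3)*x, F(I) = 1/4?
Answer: -80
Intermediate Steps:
F(I) = 1/4
N(x, D) = x/4
(20*(-16))*N(1, -4) = (20*(-16))*((1/4)*1) = -320*1/4 = -80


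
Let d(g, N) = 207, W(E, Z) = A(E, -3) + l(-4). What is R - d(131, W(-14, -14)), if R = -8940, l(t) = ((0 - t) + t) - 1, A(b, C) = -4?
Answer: -9147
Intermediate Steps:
l(t) = -1 (l(t) = (-t + t) - 1 = 0 - 1 = -1)
W(E, Z) = -5 (W(E, Z) = -4 - 1 = -5)
R - d(131, W(-14, -14)) = -8940 - 1*207 = -8940 - 207 = -9147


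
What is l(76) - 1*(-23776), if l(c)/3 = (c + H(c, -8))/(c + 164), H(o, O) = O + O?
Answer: 95107/4 ≈ 23777.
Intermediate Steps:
H(o, O) = 2*O
l(c) = 3*(-16 + c)/(164 + c) (l(c) = 3*((c + 2*(-8))/(c + 164)) = 3*((c - 16)/(164 + c)) = 3*((-16 + c)/(164 + c)) = 3*(-16 + c)/(164 + c))
l(76) - 1*(-23776) = 3*(-16 + 76)/(164 + 76) - 1*(-23776) = 3*60/240 + 23776 = 3*(1/240)*60 + 23776 = ¾ + 23776 = 95107/4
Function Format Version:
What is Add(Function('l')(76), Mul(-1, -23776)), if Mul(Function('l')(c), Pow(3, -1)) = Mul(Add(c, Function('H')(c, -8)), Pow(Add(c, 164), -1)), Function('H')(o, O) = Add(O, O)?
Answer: Rational(95107, 4) ≈ 23777.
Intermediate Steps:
Function('H')(o, O) = Mul(2, O)
Function('l')(c) = Mul(3, Pow(Add(164, c), -1), Add(-16, c)) (Function('l')(c) = Mul(3, Mul(Add(c, Mul(2, -8)), Pow(Add(c, 164), -1))) = Mul(3, Mul(Add(c, -16), Pow(Add(164, c), -1))) = Mul(3, Mul(Add(-16, c), Pow(Add(164, c), -1))) = Mul(3, Mul(Pow(Add(164, c), -1), Add(-16, c))) = Mul(3, Pow(Add(164, c), -1), Add(-16, c)))
Add(Function('l')(76), Mul(-1, -23776)) = Add(Mul(3, Pow(Add(164, 76), -1), Add(-16, 76)), Mul(-1, -23776)) = Add(Mul(3, Pow(240, -1), 60), 23776) = Add(Mul(3, Rational(1, 240), 60), 23776) = Add(Rational(3, 4), 23776) = Rational(95107, 4)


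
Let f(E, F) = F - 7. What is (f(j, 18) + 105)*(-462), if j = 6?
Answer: -53592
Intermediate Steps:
f(E, F) = -7 + F
(f(j, 18) + 105)*(-462) = ((-7 + 18) + 105)*(-462) = (11 + 105)*(-462) = 116*(-462) = -53592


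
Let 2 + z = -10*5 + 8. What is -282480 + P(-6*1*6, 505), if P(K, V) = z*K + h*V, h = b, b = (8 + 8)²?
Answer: -151616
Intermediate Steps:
z = -44 (z = -2 + (-10*5 + 8) = -2 + (-50 + 8) = -2 - 42 = -44)
b = 256 (b = 16² = 256)
h = 256
P(K, V) = -44*K + 256*V
-282480 + P(-6*1*6, 505) = -282480 + (-44*(-6*1)*6 + 256*505) = -282480 + (-(-264)*6 + 129280) = -282480 + (-44*(-36) + 129280) = -282480 + (1584 + 129280) = -282480 + 130864 = -151616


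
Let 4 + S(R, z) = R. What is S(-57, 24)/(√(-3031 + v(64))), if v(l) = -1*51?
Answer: 61*I*√3082/3082 ≈ 1.0988*I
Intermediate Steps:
v(l) = -51
S(R, z) = -4 + R
S(-57, 24)/(√(-3031 + v(64))) = (-4 - 57)/(√(-3031 - 51)) = -61*(-I*√3082/3082) = -(-61)*I*√3082/3082 = 61*I*√3082/3082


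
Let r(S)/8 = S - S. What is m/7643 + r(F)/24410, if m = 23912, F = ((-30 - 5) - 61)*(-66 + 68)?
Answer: 23912/7643 ≈ 3.1286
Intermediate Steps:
F = -192 (F = (-35 - 61)*2 = -96*2 = -192)
r(S) = 0 (r(S) = 8*(S - S) = 8*0 = 0)
m/7643 + r(F)/24410 = 23912/7643 + 0/24410 = 23912*(1/7643) + 0*(1/24410) = 23912/7643 + 0 = 23912/7643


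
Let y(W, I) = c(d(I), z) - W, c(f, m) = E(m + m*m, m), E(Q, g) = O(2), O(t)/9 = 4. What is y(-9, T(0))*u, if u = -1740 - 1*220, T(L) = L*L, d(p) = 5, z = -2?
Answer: -88200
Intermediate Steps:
O(t) = 36 (O(t) = 9*4 = 36)
E(Q, g) = 36
T(L) = L²
c(f, m) = 36
y(W, I) = 36 - W
u = -1960 (u = -1740 - 220 = -1960)
y(-9, T(0))*u = (36 - 1*(-9))*(-1960) = (36 + 9)*(-1960) = 45*(-1960) = -88200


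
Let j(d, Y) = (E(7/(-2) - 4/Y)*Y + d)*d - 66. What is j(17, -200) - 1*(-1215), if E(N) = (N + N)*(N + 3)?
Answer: -248018/25 ≈ -9920.7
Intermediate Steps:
E(N) = 2*N*(3 + N) (E(N) = (2*N)*(3 + N) = 2*N*(3 + N))
j(d, Y) = -66 + d*(d + 2*Y*(-7/2 - 4/Y)*(-½ - 4/Y)) (j(d, Y) = ((2*(7/(-2) - 4/Y)*(3 + (7/(-2) - 4/Y)))*Y + d)*d - 66 = ((2*(7*(-½) - 4/Y)*(3 + (7*(-½) - 4/Y)))*Y + d)*d - 66 = ((2*(-7/2 - 4/Y)*(3 + (-7/2 - 4/Y)))*Y + d)*d - 66 = ((2*(-7/2 - 4/Y)*(-½ - 4/Y))*Y + d)*d - 66 = (2*Y*(-7/2 - 4/Y)*(-½ - 4/Y) + d)*d - 66 = (d + 2*Y*(-7/2 - 4/Y)*(-½ - 4/Y))*d - 66 = d*(d + 2*Y*(-7/2 - 4/Y)*(-½ - 4/Y)) - 66 = -66 + d*(d + 2*Y*(-7/2 - 4/Y)*(-½ - 4/Y)))
j(17, -200) - 1*(-1215) = (-200*(-66 + 17²) + (½)*17*(8 - 200)*(8 + 7*(-200)))/(-200) - 1*(-1215) = -(-200*(-66 + 289) + (½)*17*(-192)*(8 - 1400))/200 + 1215 = -(-200*223 + (½)*17*(-192)*(-1392))/200 + 1215 = -(-44600 + 2271744)/200 + 1215 = -1/200*2227144 + 1215 = -278393/25 + 1215 = -248018/25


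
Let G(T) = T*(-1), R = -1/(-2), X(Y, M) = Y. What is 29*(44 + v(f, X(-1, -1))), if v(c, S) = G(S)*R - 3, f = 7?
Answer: 2407/2 ≈ 1203.5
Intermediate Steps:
R = ½ (R = -1*(-½) = ½ ≈ 0.50000)
G(T) = -T
v(c, S) = -3 - S/2 (v(c, S) = -S*(½) - 3 = -S/2 - 3 = -3 - S/2)
29*(44 + v(f, X(-1, -1))) = 29*(44 + (-3 - ½*(-1))) = 29*(44 + (-3 + ½)) = 29*(44 - 5/2) = 29*(83/2) = 2407/2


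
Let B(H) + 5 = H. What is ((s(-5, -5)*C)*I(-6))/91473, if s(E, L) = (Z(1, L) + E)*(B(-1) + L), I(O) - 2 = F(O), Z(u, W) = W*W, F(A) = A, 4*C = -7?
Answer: -1540/91473 ≈ -0.016836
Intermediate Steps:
C = -7/4 (C = (¼)*(-7) = -7/4 ≈ -1.7500)
Z(u, W) = W²
I(O) = 2 + O
B(H) = -5 + H
s(E, L) = (-6 + L)*(E + L²) (s(E, L) = (L² + E)*((-5 - 1) + L) = (E + L²)*(-6 + L) = (-6 + L)*(E + L²))
((s(-5, -5)*C)*I(-6))/91473 = ((((-5)³ - 6*(-5) - 6*(-5)² - 5*(-5))*(-7/4))*(2 - 6))/91473 = (((-125 + 30 - 6*25 + 25)*(-7/4))*(-4))*(1/91473) = (((-125 + 30 - 150 + 25)*(-7/4))*(-4))*(1/91473) = (-220*(-7/4)*(-4))*(1/91473) = (385*(-4))*(1/91473) = -1540*1/91473 = -1540/91473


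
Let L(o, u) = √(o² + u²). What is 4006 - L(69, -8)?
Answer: 4006 - 5*√193 ≈ 3936.5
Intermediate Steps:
4006 - L(69, -8) = 4006 - √(69² + (-8)²) = 4006 - √(4761 + 64) = 4006 - √4825 = 4006 - 5*√193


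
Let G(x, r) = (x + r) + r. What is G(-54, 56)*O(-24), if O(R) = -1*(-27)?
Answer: 1566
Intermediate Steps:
O(R) = 27
G(x, r) = x + 2*r (G(x, r) = (r + x) + r = x + 2*r)
G(-54, 56)*O(-24) = (-54 + 2*56)*27 = (-54 + 112)*27 = 58*27 = 1566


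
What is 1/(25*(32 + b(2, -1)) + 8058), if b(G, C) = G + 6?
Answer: 1/9058 ≈ 0.00011040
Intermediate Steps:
b(G, C) = 6 + G
1/(25*(32 + b(2, -1)) + 8058) = 1/(25*(32 + (6 + 2)) + 8058) = 1/(25*(32 + 8) + 8058) = 1/(25*40 + 8058) = 1/(1000 + 8058) = 1/9058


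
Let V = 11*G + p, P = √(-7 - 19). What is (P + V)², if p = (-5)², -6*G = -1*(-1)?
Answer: 18385/36 + 139*I*√26/3 ≈ 510.69 + 236.25*I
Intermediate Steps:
G = -⅙ (G = -(-1)*(-1)/6 = -⅙*1 = -⅙ ≈ -0.16667)
p = 25
P = I*√26 (P = √(-26) = I*√26 ≈ 5.099*I)
V = 139/6 (V = 11*(-⅙) + 25 = -11/6 + 25 = 139/6 ≈ 23.167)
(P + V)² = (I*√26 + 139/6)² = (139/6 + I*√26)²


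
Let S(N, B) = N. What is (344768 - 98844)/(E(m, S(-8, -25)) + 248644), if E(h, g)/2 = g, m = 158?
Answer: 61481/62157 ≈ 0.98912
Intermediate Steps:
E(h, g) = 2*g
(344768 - 98844)/(E(m, S(-8, -25)) + 248644) = (344768 - 98844)/(2*(-8) + 248644) = 245924/(-16 + 248644) = 245924/248628 = 245924*(1/248628) = 61481/62157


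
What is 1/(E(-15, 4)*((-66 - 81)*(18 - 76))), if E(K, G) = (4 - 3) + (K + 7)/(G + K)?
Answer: 11/161994 ≈ 6.7904e-5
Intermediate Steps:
E(K, G) = 1 + (7 + K)/(G + K)
1/(E(-15, 4)*((-66 - 81)*(18 - 76))) = 1/(((7 + 4 + 2*(-15))/(4 - 15))*((-66 - 81)*(18 - 76))) = 1/(((7 + 4 - 30)/(-11))*(-147*(-58))) = 1/(-1/11*(-19)*8526) = 1/((19/11)*8526) = 1/(161994/11) = 11/161994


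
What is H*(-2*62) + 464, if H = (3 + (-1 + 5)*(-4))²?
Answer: -20492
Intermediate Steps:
H = 169 (H = (3 + 4*(-4))² = (3 - 16)² = (-13)² = 169)
H*(-2*62) + 464 = 169*(-2*62) + 464 = 169*(-124) + 464 = -20956 + 464 = -20492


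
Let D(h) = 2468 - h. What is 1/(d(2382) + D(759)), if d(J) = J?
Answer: 1/4091 ≈ 0.00024444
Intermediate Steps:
1/(d(2382) + D(759)) = 1/(2382 + (2468 - 1*759)) = 1/(2382 + (2468 - 759)) = 1/(2382 + 1709) = 1/4091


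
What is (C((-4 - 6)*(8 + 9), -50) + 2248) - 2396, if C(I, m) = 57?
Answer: -91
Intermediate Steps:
(C((-4 - 6)*(8 + 9), -50) + 2248) - 2396 = (57 + 2248) - 2396 = 2305 - 2396 = -91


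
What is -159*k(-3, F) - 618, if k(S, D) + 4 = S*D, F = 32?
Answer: 15282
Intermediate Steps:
k(S, D) = -4 + D*S (k(S, D) = -4 + S*D = -4 + D*S)
-159*k(-3, F) - 618 = -159*(-4 + 32*(-3)) - 618 = -159*(-4 - 96) - 618 = -159*(-100) - 618 = 15900 - 618 = 15282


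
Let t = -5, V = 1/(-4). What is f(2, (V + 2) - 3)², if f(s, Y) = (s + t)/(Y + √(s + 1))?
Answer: 144/(-5 + 4*√3)² ≈ 38.731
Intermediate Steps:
V = -¼ ≈ -0.25000
f(s, Y) = (-5 + s)/(Y + √(1 + s)) (f(s, Y) = (s - 5)/(Y + √(s + 1)) = (-5 + s)/(Y + √(1 + s)))
f(2, (V + 2) - 3)² = ((-5 + 2)/(((-¼ + 2) - 3) + √(1 + 2)))² = (-3/((7/4 - 3) + √3))² = (-3/(-5/4 + √3))² = 9/(-5/4 + √3)²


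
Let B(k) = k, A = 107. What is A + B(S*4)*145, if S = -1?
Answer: -473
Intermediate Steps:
A + B(S*4)*145 = 107 - 1*4*145 = 107 - 4*145 = 107 - 580 = -473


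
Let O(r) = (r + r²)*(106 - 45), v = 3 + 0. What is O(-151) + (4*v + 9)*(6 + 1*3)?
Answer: 1381839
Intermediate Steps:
v = 3
O(r) = 61*r + 61*r² (O(r) = (r + r²)*61 = 61*r + 61*r²)
O(-151) + (4*v + 9)*(6 + 1*3) = 61*(-151)*(1 - 151) + (4*3 + 9)*(6 + 1*3) = 61*(-151)*(-150) + (12 + 9)*(6 + 3) = 1381650 + 21*9 = 1381650 + 189 = 1381839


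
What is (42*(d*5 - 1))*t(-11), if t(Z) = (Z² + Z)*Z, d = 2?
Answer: -457380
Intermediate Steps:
t(Z) = Z*(Z + Z²) (t(Z) = (Z + Z²)*Z = Z*(Z + Z²))
(42*(d*5 - 1))*t(-11) = (42*(2*5 - 1))*((-11)²*(1 - 11)) = (42*(10 - 1))*(121*(-10)) = (42*9)*(-1210) = 378*(-1210) = -457380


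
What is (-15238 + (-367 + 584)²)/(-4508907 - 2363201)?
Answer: -31851/6872108 ≈ -0.0046348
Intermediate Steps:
(-15238 + (-367 + 584)²)/(-4508907 - 2363201) = (-15238 + 217²)/(-6872108) = (-15238 + 47089)*(-1/6872108) = 31851*(-1/6872108) = -31851/6872108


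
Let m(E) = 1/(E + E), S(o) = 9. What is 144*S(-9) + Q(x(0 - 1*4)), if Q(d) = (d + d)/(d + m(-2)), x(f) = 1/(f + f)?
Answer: 3890/3 ≈ 1296.7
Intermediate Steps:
m(E) = 1/(2*E)
x(f) = 1/(2*f)
Q(d) = 2*d/(-1/4 + d) (Q(d) = (d + d)/(d + (1/2)/(-2)) = (2*d)/(d + (1/2)*(-1/2)) = (2*d)/(d - 1/4) = (2*d)/(-1/4 + d) = 2*d/(-1/4 + d))
144*S(-9) + Q(x(0 - 1*4)) = 144*9 + 8*(1/(2*(0 - 1*4)))/(-1 + 4*(1/(2*(0 - 1*4)))) = 1296 + 8*(1/(2*(0 - 4)))/(-1 + 4*(1/(2*(0 - 4)))) = 1296 + 8*((1/2)/(-4))/(-1 + 4*((1/2)/(-4))) = 1296 + 8*((1/2)*(-1/4))/(-1 + 4*((1/2)*(-1/4))) = 1296 + 8*(-1/8)/(-1 + 4*(-1/8)) = 1296 + 8*(-1/8)/(-1 - 1/2) = 1296 + 8*(-1/8)/(-3/2) = 1296 + 8*(-1/8)*(-2/3) = 1296 + 2/3 = 3890/3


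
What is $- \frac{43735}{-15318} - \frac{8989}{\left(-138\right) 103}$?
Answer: $\frac{2751242}{788877} \approx 3.4875$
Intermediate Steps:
$- \frac{43735}{-15318} - \frac{8989}{\left(-138\right) 103} = \left(-43735\right) \left(- \frac{1}{15318}\right) - \frac{8989}{-14214} = \frac{43735}{15318} - - \frac{8989}{14214} = \frac{43735}{15318} + \frac{8989}{14214} = \frac{2751242}{788877}$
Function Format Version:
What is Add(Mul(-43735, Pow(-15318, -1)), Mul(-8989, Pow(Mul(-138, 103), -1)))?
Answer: Rational(2751242, 788877) ≈ 3.4875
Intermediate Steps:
Add(Mul(-43735, Pow(-15318, -1)), Mul(-8989, Pow(Mul(-138, 103), -1))) = Add(Mul(-43735, Rational(-1, 15318)), Mul(-8989, Pow(-14214, -1))) = Add(Rational(43735, 15318), Mul(-8989, Rational(-1, 14214))) = Add(Rational(43735, 15318), Rational(8989, 14214)) = Rational(2751242, 788877)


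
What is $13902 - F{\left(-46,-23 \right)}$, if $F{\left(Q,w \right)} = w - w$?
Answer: $13902$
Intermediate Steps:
$F{\left(Q,w \right)} = 0$
$13902 - F{\left(-46,-23 \right)} = 13902 - 0 = 13902 + 0 = 13902$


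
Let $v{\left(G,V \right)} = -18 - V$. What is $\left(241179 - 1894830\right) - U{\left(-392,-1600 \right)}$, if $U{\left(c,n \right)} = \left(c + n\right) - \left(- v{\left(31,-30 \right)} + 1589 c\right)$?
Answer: $-2274559$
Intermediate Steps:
$U{\left(c,n \right)} = 12 + n - 1588 c$ ($U{\left(c,n \right)} = \left(c + n\right) - \left(-12 + 1589 c\right) = 12 + n - 1588 c$)
$\left(241179 - 1894830\right) - U{\left(-392,-1600 \right)} = \left(241179 - 1894830\right) - \left(12 - 1600 - -622496\right) = -1653651 - \left(12 - 1600 + 622496\right) = -1653651 - 620908 = -2274559$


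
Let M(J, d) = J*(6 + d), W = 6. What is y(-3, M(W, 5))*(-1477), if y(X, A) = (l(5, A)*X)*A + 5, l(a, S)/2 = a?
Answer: 2917075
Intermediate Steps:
l(a, S) = 2*a
y(X, A) = 5 + 10*A*X (y(X, A) = ((2*5)*X)*A + 5 = (10*X)*A + 5 = 10*A*X + 5 = 5 + 10*A*X)
y(-3, M(W, 5))*(-1477) = (5 + 10*(6*(6 + 5))*(-3))*(-1477) = (5 + 10*(6*11)*(-3))*(-1477) = (5 + 10*66*(-3))*(-1477) = (5 - 1980)*(-1477) = -1975*(-1477) = 2917075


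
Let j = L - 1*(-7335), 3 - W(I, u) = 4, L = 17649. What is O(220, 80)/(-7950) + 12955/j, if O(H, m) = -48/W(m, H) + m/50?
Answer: 84794203/165519000 ≈ 0.51229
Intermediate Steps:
W(I, u) = -1 (W(I, u) = 3 - 1*4 = 3 - 4 = -1)
O(H, m) = 48 + m/50 (O(H, m) = -48/(-1) + m/50 = -48*(-1) + m*(1/50) = 48 + m/50)
j = 24984 (j = 17649 - 1*(-7335) = 17649 + 7335 = 24984)
O(220, 80)/(-7950) + 12955/j = (48 + (1/50)*80)/(-7950) + 12955/24984 = (48 + 8/5)*(-1/7950) + 12955*(1/24984) = (248/5)*(-1/7950) + 12955/24984 = -124/19875 + 12955/24984 = 84794203/165519000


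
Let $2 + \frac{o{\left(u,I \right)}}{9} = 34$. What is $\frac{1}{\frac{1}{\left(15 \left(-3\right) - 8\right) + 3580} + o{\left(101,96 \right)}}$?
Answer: $\frac{3527}{1015777} \approx 0.0034722$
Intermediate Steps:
$o{\left(u,I \right)} = 288$ ($o{\left(u,I \right)} = -18 + 9 \cdot 34 = -18 + 306 = 288$)
$\frac{1}{\frac{1}{\left(15 \left(-3\right) - 8\right) + 3580} + o{\left(101,96 \right)}} = \frac{1}{\frac{1}{\left(15 \left(-3\right) - 8\right) + 3580} + 288} = \frac{1}{\frac{1}{\left(-45 - 8\right) + 3580} + 288} = \frac{1}{\frac{1}{-53 + 3580} + 288} = \frac{1}{\frac{1}{3527} + 288} = \frac{1}{\frac{1015777}{3527}} = \frac{3527}{1015777}$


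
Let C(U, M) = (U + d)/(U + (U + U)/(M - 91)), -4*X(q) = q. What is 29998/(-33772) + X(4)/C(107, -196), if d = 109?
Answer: -240792763/174466152 ≈ -1.3802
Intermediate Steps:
X(q) = -q/4
C(U, M) = (109 + U)/(U + 2*U/(-91 + M)) (C(U, M) = (U + 109)/(U + (U + U)/(M - 91)) = (109 + U)/(U + (2*U)/(-91 + M)) = (109 + U)/(U + 2*U/(-91 + M)))
29998/(-33772) + X(4)/C(107, -196) = 29998/(-33772) + (-1/4*4)/(((-9919 - 91*107 + 109*(-196) - 196*107)/(107*(-89 - 196)))) = 29998*(-1/33772) - 1/((1/107)*(-9919 - 9737 - 21364 - 20972)/(-285)) = -14999/16886 - 1/((1/107)*(-1/285)*(-61992)) = -14999/16886 - 1/20664/10165 = -14999/16886 - 1*10165/20664 = -14999/16886 - 10165/20664 = -240792763/174466152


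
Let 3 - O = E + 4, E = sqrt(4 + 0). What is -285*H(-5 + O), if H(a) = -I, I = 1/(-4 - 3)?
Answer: -285/7 ≈ -40.714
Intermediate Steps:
E = 2 (E = sqrt(4) = 2)
O = -3 (O = 3 - (2 + 4) = 3 - 1*6 = 3 - 6 = -3)
I = -1/7 (I = 1/(-7) = -1/7 ≈ -0.14286)
H(a) = 1/7 (H(a) = -1*(-1/7) = 1/7)
-285*H(-5 + O) = -285*1/7 = -285/7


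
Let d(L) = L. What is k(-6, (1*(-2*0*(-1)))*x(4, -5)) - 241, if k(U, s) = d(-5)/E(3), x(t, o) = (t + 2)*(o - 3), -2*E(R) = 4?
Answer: -477/2 ≈ -238.50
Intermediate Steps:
E(R) = -2 (E(R) = -1/2*4 = -2)
x(t, o) = (-3 + o)*(2 + t) (x(t, o) = (2 + t)*(-3 + o) = (-3 + o)*(2 + t))
k(U, s) = 5/2 (k(U, s) = -5/(-2) = -5*(-1/2) = 5/2)
k(-6, (1*(-2*0*(-1)))*x(4, -5)) - 241 = 5/2 - 241 = -477/2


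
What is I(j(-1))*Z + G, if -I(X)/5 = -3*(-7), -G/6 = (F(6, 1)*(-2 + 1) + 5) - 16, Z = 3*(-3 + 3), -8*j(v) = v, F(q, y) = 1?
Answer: 72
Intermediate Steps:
j(v) = -v/8
Z = 0 (Z = 3*0 = 0)
G = 72 (G = -6*((1*(-2 + 1) + 5) - 16) = -6*((1*(-1) + 5) - 16) = -6*((-1 + 5) - 16) = -6*(4 - 16) = -6*(-12) = 72)
I(X) = -105 (I(X) = -(-15)*(-7) = -5*21 = -105)
I(j(-1))*Z + G = -105*0 + 72 = 0 + 72 = 72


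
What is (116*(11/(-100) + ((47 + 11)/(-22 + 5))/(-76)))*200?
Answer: -487896/323 ≈ -1510.5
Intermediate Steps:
(116*(11/(-100) + ((47 + 11)/(-22 + 5))/(-76)))*200 = (116*(11*(-1/100) + (58/(-17))*(-1/76)))*200 = (116*(-11/100 + (58*(-1/17))*(-1/76)))*200 = (116*(-11/100 - 58/17*(-1/76)))*200 = (116*(-11/100 + 29/646))*200 = (116*(-2103/32300))*200 = -60987/8075*200 = -487896/323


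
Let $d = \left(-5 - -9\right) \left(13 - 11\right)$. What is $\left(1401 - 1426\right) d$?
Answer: $-200$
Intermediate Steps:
$d = 8$ ($d = \left(-5 + 9\right) 2 = 4 \cdot 2 = 8$)
$\left(1401 - 1426\right) d = \left(1401 - 1426\right) 8 = \left(-25\right) 8 = -200$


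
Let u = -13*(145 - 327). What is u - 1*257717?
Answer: -255351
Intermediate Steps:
u = 2366 (u = -13*(-182) = 2366)
u - 1*257717 = 2366 - 1*257717 = 2366 - 257717 = -255351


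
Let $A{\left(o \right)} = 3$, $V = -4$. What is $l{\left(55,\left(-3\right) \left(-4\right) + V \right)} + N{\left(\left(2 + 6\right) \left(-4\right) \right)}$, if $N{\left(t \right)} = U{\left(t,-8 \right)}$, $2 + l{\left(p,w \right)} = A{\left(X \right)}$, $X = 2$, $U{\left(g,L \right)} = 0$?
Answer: $1$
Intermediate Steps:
$l{\left(p,w \right)} = 1$ ($l{\left(p,w \right)} = -2 + 3 = 1$)
$N{\left(t \right)} = 0$
$l{\left(55,\left(-3\right) \left(-4\right) + V \right)} + N{\left(\left(2 + 6\right) \left(-4\right) \right)} = 1 + 0 = 1$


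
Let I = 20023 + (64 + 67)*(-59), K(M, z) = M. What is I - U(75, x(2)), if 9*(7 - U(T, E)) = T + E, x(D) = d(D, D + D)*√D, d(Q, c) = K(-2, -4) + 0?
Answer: 36886/3 - 2*√2/9 ≈ 12295.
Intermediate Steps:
d(Q, c) = -2 (d(Q, c) = -2 + 0 = -2)
x(D) = -2*√D
U(T, E) = 7 - E/9 - T/9 (U(T, E) = 7 - (T + E)/9 = 7 - (E + T)/9 = 7 + (-E/9 - T/9) = 7 - E/9 - T/9)
I = 12294 (I = 20023 + 131*(-59) = 20023 - 7729 = 12294)
I - U(75, x(2)) = 12294 - (7 - (-2)*√2/9 - ⅑*75) = 12294 - (7 + 2*√2/9 - 25/3) = 12294 - (-4/3 + 2*√2/9) = 12294 + (4/3 - 2*√2/9) = 36886/3 - 2*√2/9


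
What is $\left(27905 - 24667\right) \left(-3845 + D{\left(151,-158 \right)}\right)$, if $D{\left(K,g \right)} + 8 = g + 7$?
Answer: $-12964952$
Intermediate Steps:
$D{\left(K,g \right)} = -1 + g$ ($D{\left(K,g \right)} = -8 + \left(g + 7\right) = -8 + \left(7 + g\right) = -1 + g$)
$\left(27905 - 24667\right) \left(-3845 + D{\left(151,-158 \right)}\right) = \left(27905 - 24667\right) \left(-3845 - 159\right) = 3238 \left(-3845 - 159\right) = 3238 \left(-4004\right) = -12964952$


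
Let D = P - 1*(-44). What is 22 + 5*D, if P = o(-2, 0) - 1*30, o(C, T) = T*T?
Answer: 92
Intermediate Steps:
o(C, T) = T**2
P = -30 (P = 0**2 - 1*30 = 0 - 30 = -30)
D = 14 (D = -30 - 1*(-44) = -30 + 44 = 14)
22 + 5*D = 22 + 5*14 = 22 + 70 = 92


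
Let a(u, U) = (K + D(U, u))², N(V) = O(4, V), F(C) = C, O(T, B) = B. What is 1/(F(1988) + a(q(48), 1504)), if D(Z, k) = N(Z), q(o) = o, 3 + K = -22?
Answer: 1/2189429 ≈ 4.5674e-7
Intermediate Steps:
K = -25 (K = -3 - 22 = -25)
N(V) = V
D(Z, k) = Z
a(u, U) = (-25 + U)²
1/(F(1988) + a(q(48), 1504)) = 1/(1988 + (-25 + 1504)²) = 1/(1988 + 1479²) = 1/(1988 + 2187441) = 1/2189429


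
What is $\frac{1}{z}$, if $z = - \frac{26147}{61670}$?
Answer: $- \frac{61670}{26147} \approx -2.3586$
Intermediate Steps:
$z = - \frac{26147}{61670}$ ($z = \left(-26147\right) \frac{1}{61670} = - \frac{26147}{61670} \approx -0.42398$)
$\frac{1}{z} = \frac{1}{- \frac{26147}{61670}} = - \frac{61670}{26147}$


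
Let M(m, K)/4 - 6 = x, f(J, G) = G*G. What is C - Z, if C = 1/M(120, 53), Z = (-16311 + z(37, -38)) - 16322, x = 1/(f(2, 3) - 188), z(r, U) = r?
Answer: 139902211/4292 ≈ 32596.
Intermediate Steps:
f(J, G) = G²
x = -1/179 (x = 1/(3² - 188) = 1/(9 - 188) = 1/(-179) = -1/179 ≈ -0.0055866)
M(m, K) = 4292/179 (M(m, K) = 24 + 4*(-1/179) = 24 - 4/179 = 4292/179)
Z = -32596 (Z = (-16311 + 37) - 16322 = -16274 - 16322 = -32596)
C = 179/4292 (C = 1/(4292/179) = 179/4292 ≈ 0.041705)
C - Z = 179/4292 - 1*(-32596) = 179/4292 + 32596 = 139902211/4292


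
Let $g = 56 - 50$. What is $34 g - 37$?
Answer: $167$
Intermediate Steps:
$g = 6$ ($g = 56 - 50 = 6$)
$34 g - 37 = 34 \cdot 6 - 37 = 204 - 37 = 167$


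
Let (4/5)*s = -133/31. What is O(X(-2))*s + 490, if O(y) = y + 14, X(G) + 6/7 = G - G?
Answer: 13005/31 ≈ 419.52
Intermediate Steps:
X(G) = -6/7 (X(G) = -6/7 + (G - G) = -6/7 + 0 = -6/7)
O(y) = 14 + y
s = -665/124 (s = 5*(-133/31)/4 = 5*(-133*1/31)/4 = (5/4)*(-133/31) = -665/124 ≈ -5.3629)
O(X(-2))*s + 490 = (14 - 6/7)*(-665/124) + 490 = (92/7)*(-665/124) + 490 = -2185/31 + 490 = 13005/31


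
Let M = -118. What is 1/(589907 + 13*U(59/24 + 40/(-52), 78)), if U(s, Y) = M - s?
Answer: 24/14120425 ≈ 1.6997e-6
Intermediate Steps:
U(s, Y) = -118 - s
1/(589907 + 13*U(59/24 + 40/(-52), 78)) = 1/(589907 + 13*(-118 - (59/24 + 40/(-52)))) = 1/(589907 + 13*(-118 - (59*(1/24) + 40*(-1/52)))) = 1/(589907 + 13*(-118 - (59/24 - 10/13))) = 1/(589907 + 13*(-118 - 1*527/312)) = 1/(589907 + 13*(-118 - 527/312)) = 1/(589907 + 13*(-37343/312)) = 1/(589907 - 37343/24) = 1/(14120425/24) = 24/14120425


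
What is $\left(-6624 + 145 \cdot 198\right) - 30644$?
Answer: $-8558$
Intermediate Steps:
$\left(-6624 + 145 \cdot 198\right) - 30644 = \left(-6624 + 28710\right) - 30644 = 22086 - 30644 = -8558$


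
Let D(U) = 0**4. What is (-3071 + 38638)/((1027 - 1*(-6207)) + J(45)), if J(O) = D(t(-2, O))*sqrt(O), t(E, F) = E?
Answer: 35567/7234 ≈ 4.9166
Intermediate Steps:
D(U) = 0
J(O) = 0 (J(O) = 0*sqrt(O) = 0)
(-3071 + 38638)/((1027 - 1*(-6207)) + J(45)) = (-3071 + 38638)/((1027 - 1*(-6207)) + 0) = 35567/((1027 + 6207) + 0) = 35567/(7234 + 0) = 35567/7234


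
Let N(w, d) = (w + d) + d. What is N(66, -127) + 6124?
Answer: 5936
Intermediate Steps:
N(w, d) = w + 2*d (N(w, d) = (d + w) + d = w + 2*d)
N(66, -127) + 6124 = (66 + 2*(-127)) + 6124 = (66 - 254) + 6124 = -188 + 6124 = 5936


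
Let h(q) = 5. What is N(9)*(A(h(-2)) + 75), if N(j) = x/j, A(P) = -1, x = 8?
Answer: 592/9 ≈ 65.778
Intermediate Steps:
N(j) = 8/j
N(9)*(A(h(-2)) + 75) = (8/9)*(-1 + 75) = (8*(1/9))*74 = (8/9)*74 = 592/9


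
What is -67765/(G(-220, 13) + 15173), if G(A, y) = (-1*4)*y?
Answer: -67765/15121 ≈ -4.4815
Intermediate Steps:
G(A, y) = -4*y
-67765/(G(-220, 13) + 15173) = -67765/(-4*13 + 15173) = -67765/(-52 + 15173) = -67765/15121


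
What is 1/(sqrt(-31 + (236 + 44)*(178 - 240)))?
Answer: -I*sqrt(17391)/17391 ≈ -0.0075829*I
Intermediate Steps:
1/(sqrt(-31 + (236 + 44)*(178 - 240))) = 1/(sqrt(-31 + 280*(-62))) = 1/(sqrt(-31 - 17360)) = 1/(sqrt(-17391)) = 1/(I*sqrt(17391)) = -I*sqrt(17391)/17391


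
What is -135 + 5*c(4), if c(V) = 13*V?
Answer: 125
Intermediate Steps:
-135 + 5*c(4) = -135 + 5*(13*4) = -135 + 5*52 = -135 + 260 = 125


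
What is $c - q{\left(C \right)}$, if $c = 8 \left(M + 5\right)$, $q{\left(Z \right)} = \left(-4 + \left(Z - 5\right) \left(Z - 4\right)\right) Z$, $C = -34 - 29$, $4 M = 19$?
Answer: $286854$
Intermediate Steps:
$M = \frac{19}{4}$ ($M = \frac{1}{4} \cdot 19 = \frac{19}{4} \approx 4.75$)
$C = -63$
$q{\left(Z \right)} = Z \left(-4 + \left(-5 + Z\right) \left(-4 + Z\right)\right)$ ($q{\left(Z \right)} = \left(-4 + \left(-5 + Z\right) \left(-4 + Z\right)\right) Z = Z \left(-4 + \left(-5 + Z\right) \left(-4 + Z\right)\right)$)
$c = 78$ ($c = 8 \left(\frac{19}{4} + 5\right) = 8 \cdot \frac{39}{4} = 78$)
$c - q{\left(C \right)} = 78 - - 63 \left(16 + \left(-63\right)^{2} - -567\right) = 78 - - 63 \left(16 + 3969 + 567\right) = 78 - \left(-63\right) 4552 = 78 - -286776 = 78 + 286776 = 286854$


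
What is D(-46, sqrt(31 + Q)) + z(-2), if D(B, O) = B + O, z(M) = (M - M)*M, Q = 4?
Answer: -46 + sqrt(35) ≈ -40.084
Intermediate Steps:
z(M) = 0 (z(M) = 0*M = 0)
D(-46, sqrt(31 + Q)) + z(-2) = (-46 + sqrt(31 + 4)) + 0 = (-46 + sqrt(35)) + 0 = -46 + sqrt(35)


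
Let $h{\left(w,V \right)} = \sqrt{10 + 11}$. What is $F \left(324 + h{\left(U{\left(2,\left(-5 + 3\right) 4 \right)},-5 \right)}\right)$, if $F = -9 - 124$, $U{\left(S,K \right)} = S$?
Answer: $-43092 - 133 \sqrt{21} \approx -43702.0$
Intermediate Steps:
$h{\left(w,V \right)} = \sqrt{21}$
$F = -133$ ($F = -9 - 124 = -133$)
$F \left(324 + h{\left(U{\left(2,\left(-5 + 3\right) 4 \right)},-5 \right)}\right) = - 133 \left(324 + \sqrt{21}\right) = -43092 - 133 \sqrt{21}$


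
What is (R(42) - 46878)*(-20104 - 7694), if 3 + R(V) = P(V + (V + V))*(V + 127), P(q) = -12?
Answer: 1359572382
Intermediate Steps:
R(V) = -1527 - 12*V (R(V) = -3 - 12*(V + 127) = -3 - 12*(127 + V) = -3 + (-1524 - 12*V) = -1527 - 12*V)
(R(42) - 46878)*(-20104 - 7694) = ((-1527 - 12*42) - 46878)*(-20104 - 7694) = ((-1527 - 504) - 46878)*(-27798) = (-2031 - 46878)*(-27798) = -48909*(-27798) = 1359572382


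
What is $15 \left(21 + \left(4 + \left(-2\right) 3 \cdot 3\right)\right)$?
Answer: $105$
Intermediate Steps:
$15 \left(21 + \left(4 + \left(-2\right) 3 \cdot 3\right)\right) = 15 \left(21 + \left(4 - 18\right)\right) = 15 \left(21 - 14\right) = 15 \cdot 7 = 105$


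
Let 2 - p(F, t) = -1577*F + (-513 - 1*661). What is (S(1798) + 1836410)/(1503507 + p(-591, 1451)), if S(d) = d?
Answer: 153184/47723 ≈ 3.2099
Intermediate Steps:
p(F, t) = 1176 + 1577*F (p(F, t) = 2 - (-1577*F + (-513 - 1*661)) = 2 - (-1577*F + (-513 - 661)) = 2 - (-1577*F - 1174) = 2 - (-1174 - 1577*F) = 2 + (1174 + 1577*F) = 1176 + 1577*F)
(S(1798) + 1836410)/(1503507 + p(-591, 1451)) = (1798 + 1836410)/(1503507 + (1176 + 1577*(-591))) = 1838208/(1503507 + (1176 - 932007)) = 1838208/(1503507 - 930831) = 1838208/572676 = 1838208*(1/572676) = 153184/47723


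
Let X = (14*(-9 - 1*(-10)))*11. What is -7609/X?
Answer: -1087/22 ≈ -49.409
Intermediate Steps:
X = 154 (X = (14*(-9 + 10))*11 = (14*1)*11 = 14*11 = 154)
-7609/X = -7609/154 = -7609*1/154 = -1087/22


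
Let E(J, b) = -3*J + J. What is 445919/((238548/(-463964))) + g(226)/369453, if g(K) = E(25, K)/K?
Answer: -239924943702825634/276637416377 ≈ -8.6729e+5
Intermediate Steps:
E(J, b) = -2*J
g(K) = -50/K (g(K) = (-2*25)/K = -50/K)
445919/((238548/(-463964))) + g(226)/369453 = 445919/((238548/(-463964))) - 50/226/369453 = 445919/((238548*(-1/463964))) - 50*1/226*(1/369453) = 445919/(-59637/115991) - 25/113*1/369453 = 445919*(-115991/59637) - 25/41748189 = -51722590729/59637 - 25/41748189 = -239924943702825634/276637416377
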